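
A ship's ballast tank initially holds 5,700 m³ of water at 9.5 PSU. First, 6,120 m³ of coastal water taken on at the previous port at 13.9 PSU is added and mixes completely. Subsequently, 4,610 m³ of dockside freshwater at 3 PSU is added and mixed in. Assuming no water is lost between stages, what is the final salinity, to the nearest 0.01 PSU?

By conservation of dissolved salt,
Initial salt = 5,700×9.5 = 54,150
After stage 1: salt = 54,150 + 6,120×13.9 = 139,218; volume = 11,820 m³; S = 11.778 PSU
After stage 2: salt = 139,218 + 4,610×3 = 153,048; volume = 16,430 m³
S = 153,048 / 16,430 = 9.3152 PSU

9.32 PSU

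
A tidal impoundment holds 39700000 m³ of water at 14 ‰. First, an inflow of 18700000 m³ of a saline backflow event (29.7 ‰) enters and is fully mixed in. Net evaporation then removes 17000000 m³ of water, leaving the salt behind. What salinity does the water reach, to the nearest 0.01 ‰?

26.84 ‰

After mixing: salt = 39,700,000×14 + 18,700,000×29.7 = 1,111,190,000; volume = 58,400,000 m³
After evaporation: salt unchanged = 1,111,190,000; volume = 58,400,000 − 17,000,000 = 41,400,000 m³
S = 1,111,190,000 / 41,400,000 = 26.8403 ‰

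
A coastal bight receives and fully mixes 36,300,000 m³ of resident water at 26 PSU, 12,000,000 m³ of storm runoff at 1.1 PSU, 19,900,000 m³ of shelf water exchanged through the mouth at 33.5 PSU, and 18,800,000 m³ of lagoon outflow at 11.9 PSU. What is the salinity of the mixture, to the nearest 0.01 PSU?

Weighted by volume,
salt = 36,300,000×26 + 12,000,000×1.1 + 19,900,000×33.5 + 18,800,000×11.9 = 943,800,000 + 13,200,000 + 666,650,000 + 223,720,000 = 1,847,370,000
volume = 36,300,000 + 12,000,000 + 19,900,000 + 18,800,000 = 87,000,000 m³
S = 1,847,370,000 / 87,000,000 = 21.2341 PSU

21.23 PSU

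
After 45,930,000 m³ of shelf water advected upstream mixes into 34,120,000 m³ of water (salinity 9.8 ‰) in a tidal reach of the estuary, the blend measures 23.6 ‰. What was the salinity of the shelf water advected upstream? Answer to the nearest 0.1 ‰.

33.9 ‰

Salt balance: 34,120,000×9.8 + 45,930,000×S = 80,050,000×23.6
334,376,000 + 45,930,000·S = 1,889,180,000
S = (1,889,180,000 − 334,376,000) / 45,930,000 = 33.8516 ‰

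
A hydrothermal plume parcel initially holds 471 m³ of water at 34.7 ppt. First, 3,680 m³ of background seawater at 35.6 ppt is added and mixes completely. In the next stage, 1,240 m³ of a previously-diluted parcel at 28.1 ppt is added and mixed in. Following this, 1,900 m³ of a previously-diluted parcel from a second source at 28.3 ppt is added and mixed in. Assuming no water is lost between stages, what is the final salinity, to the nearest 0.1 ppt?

32.4 ppt

Total salt / total volume:
Initial salt = 471×34.7 = 16,343.7
After stage 1: salt = 16,343.7 + 3,680×35.6 = 147,351.7; volume = 4,151 m³; S = 35.498 ppt
After stage 2: salt = 147,351.7 + 1,240×28.1 = 182,195.7; volume = 5,391 m³; S = 33.796 ppt
After stage 3: salt = 182,195.7 + 1,900×28.3 = 235,965.7; volume = 7,291 m³
S = 235,965.7 / 7,291 = 32.364 ppt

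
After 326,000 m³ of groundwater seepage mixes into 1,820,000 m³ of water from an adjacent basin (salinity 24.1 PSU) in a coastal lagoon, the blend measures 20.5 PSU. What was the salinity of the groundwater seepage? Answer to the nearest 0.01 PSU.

0.40 PSU

Salt balance: 1,820,000×24.1 + 326,000×S = 2,146,000×20.5
43,862,000 + 326,000·S = 43,993,000
S = (43,993,000 − 43,862,000) / 326,000 = 0.4018 PSU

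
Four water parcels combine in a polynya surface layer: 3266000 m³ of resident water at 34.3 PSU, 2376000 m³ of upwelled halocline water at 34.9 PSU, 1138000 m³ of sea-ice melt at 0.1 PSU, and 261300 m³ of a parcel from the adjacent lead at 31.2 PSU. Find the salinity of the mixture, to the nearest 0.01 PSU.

28.86 PSU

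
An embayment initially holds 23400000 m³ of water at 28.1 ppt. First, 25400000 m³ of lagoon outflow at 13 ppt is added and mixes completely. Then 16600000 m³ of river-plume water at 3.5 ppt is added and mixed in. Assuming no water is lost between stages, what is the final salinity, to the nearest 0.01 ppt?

Total salt / total volume:
Initial salt = 23,400,000×28.1 = 657,540,000
After stage 1: salt = 657,540,000 + 25,400,000×13 = 987,740,000; volume = 48,800,000 m³; S = 20.241 ppt
After stage 2: salt = 987,740,000 + 16,600,000×3.5 = 1,045,840,000; volume = 65,400,000 m³
S = 1,045,840,000 / 65,400,000 = 15.9914 ppt

15.99 ppt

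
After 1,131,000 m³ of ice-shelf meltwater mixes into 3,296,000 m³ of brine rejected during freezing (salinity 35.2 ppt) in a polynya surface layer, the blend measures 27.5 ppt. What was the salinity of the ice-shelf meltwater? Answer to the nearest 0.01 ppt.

5.06 ppt

Salt balance: 3,296,000×35.2 + 1,131,000×S = 4,427,000×27.5
116,019,200 + 1,131,000·S = 121,742,500
S = (121,742,500 − 116,019,200) / 1,131,000 = 5.0604 ppt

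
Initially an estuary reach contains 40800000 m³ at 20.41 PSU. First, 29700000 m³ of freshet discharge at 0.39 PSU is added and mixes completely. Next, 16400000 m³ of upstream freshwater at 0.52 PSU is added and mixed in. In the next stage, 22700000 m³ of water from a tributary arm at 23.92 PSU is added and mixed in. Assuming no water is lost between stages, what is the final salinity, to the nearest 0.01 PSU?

Conserving salt mass:
Initial salt = 40,800,000×20.41 = 832,728,000
After stage 1: salt = 832,728,000 + 29,700,000×0.39 = 844,311,000; volume = 70,500,000 m³; S = 11.976 PSU
After stage 2: salt = 844,311,000 + 16,400,000×0.52 = 852,839,000; volume = 86,900,000 m³; S = 9.814 PSU
After stage 3: salt = 852,839,000 + 22,700,000×23.92 = 1,395,823,000; volume = 109,600,000 m³
S = 1,395,823,000 / 109,600,000 = 12.7356 PSU

12.74 PSU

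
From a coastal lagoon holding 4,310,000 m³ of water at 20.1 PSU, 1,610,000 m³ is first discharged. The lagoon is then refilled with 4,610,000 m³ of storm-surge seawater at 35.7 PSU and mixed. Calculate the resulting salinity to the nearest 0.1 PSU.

29.9 PSU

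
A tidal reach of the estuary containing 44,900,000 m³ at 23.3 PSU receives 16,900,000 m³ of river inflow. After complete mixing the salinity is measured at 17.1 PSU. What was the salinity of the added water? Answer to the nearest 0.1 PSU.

0.6 PSU

Salt balance: 44,900,000×23.3 + 16,900,000×S = 61,800,000×17.1
1,046,170,000 + 16,900,000·S = 1,056,780,000
S = (1,056,780,000 − 1,046,170,000) / 16,900,000 = 0.6278 PSU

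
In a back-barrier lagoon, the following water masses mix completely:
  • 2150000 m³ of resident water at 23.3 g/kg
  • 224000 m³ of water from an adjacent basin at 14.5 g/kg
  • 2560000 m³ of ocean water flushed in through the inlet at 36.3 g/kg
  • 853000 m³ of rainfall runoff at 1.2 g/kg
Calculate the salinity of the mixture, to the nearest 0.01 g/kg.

25.45 g/kg

Mass of salt is conserved:
salt = 2,150,000×23.3 + 224,000×14.5 + 2,560,000×36.3 + 853,000×1.2 = 50,095,000 + 3,248,000 + 92,928,000 + 1,023,600 = 147,294,600
volume = 2,150,000 + 224,000 + 2,560,000 + 853,000 = 5,787,000 m³
S = 147,294,600 / 5,787,000 = 25.4527 g/kg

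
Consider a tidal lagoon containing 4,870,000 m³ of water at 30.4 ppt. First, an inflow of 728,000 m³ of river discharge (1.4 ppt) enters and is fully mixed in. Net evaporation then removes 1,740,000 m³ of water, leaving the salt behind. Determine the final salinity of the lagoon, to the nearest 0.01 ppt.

38.64 ppt

After mixing: salt = 4,870,000×30.4 + 728,000×1.4 = 149,067,200; volume = 5,598,000 m³
After evaporation: salt unchanged = 149,067,200; volume = 5,598,000 − 1,740,000 = 3,858,000 m³
S = 149,067,200 / 3,858,000 = 38.6385 ppt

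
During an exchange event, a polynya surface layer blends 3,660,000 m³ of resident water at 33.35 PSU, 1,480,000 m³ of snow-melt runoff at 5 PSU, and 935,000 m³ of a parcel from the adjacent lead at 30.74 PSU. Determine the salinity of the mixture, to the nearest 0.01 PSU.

26.04 PSU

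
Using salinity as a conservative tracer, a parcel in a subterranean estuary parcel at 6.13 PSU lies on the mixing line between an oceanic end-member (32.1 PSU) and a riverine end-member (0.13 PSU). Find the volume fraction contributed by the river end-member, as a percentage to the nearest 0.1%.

Let f be the freshwater fraction. Salt balance per unit volume:
f×0.13 + (1−f)×32.1 = 6.13
f = (32.1 − 6.13) / (32.1 − 0.13) = 25.97/31.97 = 0.8123

81.2%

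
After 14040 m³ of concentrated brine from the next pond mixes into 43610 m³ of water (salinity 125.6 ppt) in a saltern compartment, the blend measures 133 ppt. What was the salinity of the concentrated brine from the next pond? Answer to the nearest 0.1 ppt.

156.0 ppt

Salt balance: 43,610×125.6 + 14,040×S = 57,650×133
5,477,416 + 14,040·S = 7,667,450
S = (7,667,450 − 5,477,416) / 14,040 = 155.9853 ppt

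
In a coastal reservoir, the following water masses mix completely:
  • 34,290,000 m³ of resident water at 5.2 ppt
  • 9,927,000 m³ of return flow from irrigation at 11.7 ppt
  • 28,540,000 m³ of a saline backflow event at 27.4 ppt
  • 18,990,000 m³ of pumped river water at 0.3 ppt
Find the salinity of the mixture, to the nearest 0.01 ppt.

11.79 ppt

Total salt / total volume:
salt = 34,290,000×5.2 + 9,927,000×11.7 + 28,540,000×27.4 + 18,990,000×0.3 = 178,308,000 + 116,145,900 + 781,996,000 + 5,697,000 = 1,082,146,900
volume = 34,290,000 + 9,927,000 + 28,540,000 + 18,990,000 = 91,747,000 m³
S = 1,082,146,900 / 91,747,000 = 11.7949 ppt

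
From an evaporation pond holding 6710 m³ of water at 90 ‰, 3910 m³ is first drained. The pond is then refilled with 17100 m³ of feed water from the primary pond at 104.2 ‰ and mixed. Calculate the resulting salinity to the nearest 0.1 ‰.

102.2 ‰

Remaining after removal: 2,800 m³ at 90 ‰ (salt = 252,000)
After addition: salt = 252,000 + 17,100×104.2 = 2,033,820; volume = 19,900 m³
S = 2,033,820 / 19,900 = 102.202 ‰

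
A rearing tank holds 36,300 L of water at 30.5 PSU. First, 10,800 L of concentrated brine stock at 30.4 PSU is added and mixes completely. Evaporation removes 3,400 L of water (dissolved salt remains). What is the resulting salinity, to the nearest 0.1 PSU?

After mixing: salt = 36,300×30.5 + 10,800×30.4 = 1,435,470; volume = 47,100 L
After evaporation: salt unchanged = 1,435,470; volume = 47,100 − 3,400 = 43,700 L
S = 1,435,470 / 43,700 = 32.8483 PSU

32.8 PSU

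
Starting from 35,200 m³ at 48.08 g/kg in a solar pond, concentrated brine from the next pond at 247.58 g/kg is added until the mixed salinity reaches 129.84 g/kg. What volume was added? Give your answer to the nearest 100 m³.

24400 m³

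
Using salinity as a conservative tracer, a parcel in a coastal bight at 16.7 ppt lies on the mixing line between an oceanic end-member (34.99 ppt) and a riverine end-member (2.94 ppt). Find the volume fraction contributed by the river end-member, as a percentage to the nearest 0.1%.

57.1%

Let f be the freshwater fraction. Salt balance per unit volume:
f×2.94 + (1−f)×34.99 = 16.7
f = (34.99 − 16.7) / (34.99 − 2.94) = 18.29/32.05 = 0.5707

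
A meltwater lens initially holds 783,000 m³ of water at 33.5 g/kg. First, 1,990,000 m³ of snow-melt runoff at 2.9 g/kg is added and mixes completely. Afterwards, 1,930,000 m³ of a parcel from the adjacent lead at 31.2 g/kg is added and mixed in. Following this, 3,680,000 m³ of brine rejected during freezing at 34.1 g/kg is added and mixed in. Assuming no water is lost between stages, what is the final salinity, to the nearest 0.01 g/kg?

Total salt / total volume:
Initial salt = 783,000×33.5 = 26,230,500
After stage 1: salt = 26,230,500 + 1,990,000×2.9 = 32,001,500; volume = 2,773,000 m³; S = 11.54 g/kg
After stage 2: salt = 32,001,500 + 1,930,000×31.2 = 92,217,500; volume = 4,703,000 m³; S = 19.608 g/kg
After stage 3: salt = 92,217,500 + 3,680,000×34.1 = 217,705,500; volume = 8,383,000 m³
S = 217,705,500 / 8,383,000 = 25.9699 g/kg

25.97 g/kg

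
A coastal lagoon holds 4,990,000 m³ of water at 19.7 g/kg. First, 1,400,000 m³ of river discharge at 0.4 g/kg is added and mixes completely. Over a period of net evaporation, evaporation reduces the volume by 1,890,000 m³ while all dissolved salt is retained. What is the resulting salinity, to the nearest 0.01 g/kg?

21.97 g/kg

After mixing: salt = 4,990,000×19.7 + 1,400,000×0.4 = 98,863,000; volume = 6,390,000 m³
After evaporation: salt unchanged = 98,863,000; volume = 6,390,000 − 1,890,000 = 4,500,000 m³
S = 98,863,000 / 4,500,000 = 21.9696 g/kg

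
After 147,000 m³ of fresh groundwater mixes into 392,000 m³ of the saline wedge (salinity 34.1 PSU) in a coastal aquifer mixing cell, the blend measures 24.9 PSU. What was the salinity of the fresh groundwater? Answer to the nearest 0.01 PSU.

0.37 PSU

Salt balance: 392,000×34.1 + 147,000×S = 539,000×24.9
13,367,200 + 147,000·S = 13,421,100
S = (13,421,100 − 13,367,200) / 147,000 = 0.3667 PSU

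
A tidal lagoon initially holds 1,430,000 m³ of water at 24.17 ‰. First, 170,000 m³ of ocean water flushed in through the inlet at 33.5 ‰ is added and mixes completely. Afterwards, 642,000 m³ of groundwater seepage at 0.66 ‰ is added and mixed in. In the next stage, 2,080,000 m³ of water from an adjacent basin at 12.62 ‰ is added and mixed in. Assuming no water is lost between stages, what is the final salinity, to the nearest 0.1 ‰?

By conservation of dissolved salt,
Initial salt = 1,430,000×24.17 = 34,563,100
After stage 1: salt = 34,563,100 + 170,000×33.5 = 40,258,100; volume = 1,600,000 m³; S = 25.161 ‰
After stage 2: salt = 40,258,100 + 642,000×0.66 = 40,681,820; volume = 2,242,000 m³; S = 18.145 ‰
After stage 3: salt = 40,681,820 + 2,080,000×12.62 = 66,931,420; volume = 4,322,000 m³
S = 66,931,420 / 4,322,000 = 15.4862 ‰

15.5 ‰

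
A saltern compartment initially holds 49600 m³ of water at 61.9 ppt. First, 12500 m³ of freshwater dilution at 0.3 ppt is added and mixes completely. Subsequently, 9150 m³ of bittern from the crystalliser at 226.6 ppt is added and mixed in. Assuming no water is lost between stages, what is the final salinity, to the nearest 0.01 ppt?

Mass of salt is conserved:
Initial salt = 49,600×61.9 = 3,070,240
After stage 1: salt = 3,070,240 + 12,500×0.3 = 3,073,990; volume = 62,100 m³; S = 49.501 ppt
After stage 2: salt = 3,073,990 + 9,150×226.6 = 5,147,380; volume = 71,250 m³
S = 5,147,380 / 71,250 = 72.2439 ppt

72.24 ppt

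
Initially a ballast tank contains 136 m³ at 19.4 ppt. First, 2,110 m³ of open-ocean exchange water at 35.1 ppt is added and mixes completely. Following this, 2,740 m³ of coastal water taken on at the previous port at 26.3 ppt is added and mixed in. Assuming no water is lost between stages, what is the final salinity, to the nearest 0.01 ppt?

Mass of salt is conserved:
Initial salt = 136×19.4 = 2,638.4
After stage 1: salt = 2,638.4 + 2,110×35.1 = 76,699.4; volume = 2,246 m³; S = 34.149 ppt
After stage 2: salt = 76,699.4 + 2,740×26.3 = 148,761.4; volume = 4,986 m³
S = 148,761.4 / 4,986 = 29.8358 ppt

29.84 ppt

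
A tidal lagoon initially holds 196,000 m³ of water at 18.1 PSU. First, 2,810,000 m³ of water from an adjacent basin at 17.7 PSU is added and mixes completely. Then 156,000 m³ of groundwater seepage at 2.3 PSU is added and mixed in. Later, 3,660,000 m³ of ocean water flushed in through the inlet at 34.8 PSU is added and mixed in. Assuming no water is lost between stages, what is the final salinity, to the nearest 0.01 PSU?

26.53 PSU

By conservation of dissolved salt,
Initial salt = 196,000×18.1 = 3,547,600
After stage 1: salt = 3,547,600 + 2,810,000×17.7 = 53,284,600; volume = 3,006,000 m³; S = 17.726 PSU
After stage 2: salt = 53,284,600 + 156,000×2.3 = 53,643,400; volume = 3,162,000 m³; S = 16.965 PSU
After stage 3: salt = 53,643,400 + 3,660,000×34.8 = 181,011,400; volume = 6,822,000 m³
S = 181,011,400 / 6,822,000 = 26.5335 PSU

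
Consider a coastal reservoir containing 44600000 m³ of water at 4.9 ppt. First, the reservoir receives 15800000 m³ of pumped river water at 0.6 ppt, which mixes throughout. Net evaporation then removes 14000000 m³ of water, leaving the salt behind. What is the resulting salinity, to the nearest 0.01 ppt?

After mixing: salt = 44,600,000×4.9 + 15,800,000×0.6 = 228,020,000; volume = 60,400,000 m³
After evaporation: salt unchanged = 228,020,000; volume = 60,400,000 − 14,000,000 = 46,400,000 m³
S = 228,020,000 / 46,400,000 = 4.9142 ppt

4.91 ppt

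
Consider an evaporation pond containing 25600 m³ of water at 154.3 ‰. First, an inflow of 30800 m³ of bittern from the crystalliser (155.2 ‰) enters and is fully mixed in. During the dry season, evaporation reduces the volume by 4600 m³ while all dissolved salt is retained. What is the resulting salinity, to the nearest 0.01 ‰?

168.54 ‰

After mixing: salt = 25,600×154.3 + 30,800×155.2 = 8,730,240; volume = 56,400 m³
After evaporation: salt unchanged = 8,730,240; volume = 56,400 − 4,600 = 51,800 m³
S = 8,730,240 / 51,800 = 168.5375 ‰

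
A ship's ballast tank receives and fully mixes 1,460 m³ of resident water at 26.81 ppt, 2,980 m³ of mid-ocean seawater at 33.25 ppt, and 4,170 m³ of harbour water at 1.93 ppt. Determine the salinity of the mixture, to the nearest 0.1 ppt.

17.0 ppt

Conserving salt mass:
salt = 1,460×26.81 + 2,980×33.25 + 4,170×1.93 = 39,142.6 + 99,085 + 8,048.1 = 146,275.7
volume = 1,460 + 2,980 + 4,170 = 8,610 m³
S = 146,275.7 / 8,610 = 16.989 ppt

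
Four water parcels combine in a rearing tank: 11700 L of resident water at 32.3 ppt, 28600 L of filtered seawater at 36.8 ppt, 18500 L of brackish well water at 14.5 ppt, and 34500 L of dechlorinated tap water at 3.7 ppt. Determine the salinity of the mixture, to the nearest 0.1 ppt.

Mass of salt is conserved:
salt = 11,700×32.3 + 28,600×36.8 + 18,500×14.5 + 34,500×3.7 = 377,910 + 1,052,480 + 268,250 + 127,650 = 1,826,290
volume = 11,700 + 28,600 + 18,500 + 34,500 = 93,300 L
S = 1,826,290 / 93,300 = 19.574 ppt

19.6 ppt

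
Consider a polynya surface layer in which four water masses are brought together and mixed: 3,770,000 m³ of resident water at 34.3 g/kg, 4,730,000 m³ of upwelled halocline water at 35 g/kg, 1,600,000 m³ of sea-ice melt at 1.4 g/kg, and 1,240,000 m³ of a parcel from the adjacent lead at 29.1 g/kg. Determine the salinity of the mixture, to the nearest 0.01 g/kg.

29.38 g/kg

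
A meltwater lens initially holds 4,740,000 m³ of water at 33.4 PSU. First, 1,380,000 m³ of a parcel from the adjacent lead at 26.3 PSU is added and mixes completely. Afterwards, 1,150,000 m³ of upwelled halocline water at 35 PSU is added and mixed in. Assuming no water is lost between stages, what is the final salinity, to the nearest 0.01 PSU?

By conservation of dissolved salt,
Initial salt = 4,740,000×33.4 = 158,316,000
After stage 1: salt = 158,316,000 + 1,380,000×26.3 = 194,610,000; volume = 6,120,000 m³; S = 31.799 PSU
After stage 2: salt = 194,610,000 + 1,150,000×35 = 234,860,000; volume = 7,270,000 m³
S = 234,860,000 / 7,270,000 = 32.3054 PSU

32.31 PSU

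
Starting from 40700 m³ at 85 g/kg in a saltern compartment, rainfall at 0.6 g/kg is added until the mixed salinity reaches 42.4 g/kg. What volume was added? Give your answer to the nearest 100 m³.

41500 m³

Salt balance: 40,700×85 + V×0.6 = (40,700+V)×42.4
3,459,500 + 0.6V = 1,725,680 + 42.4V
1,733,820 = 41.8V
V = 41,478.95 m³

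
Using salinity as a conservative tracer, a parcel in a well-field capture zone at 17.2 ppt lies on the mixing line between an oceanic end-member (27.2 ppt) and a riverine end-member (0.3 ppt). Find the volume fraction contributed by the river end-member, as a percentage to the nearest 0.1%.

Let f be the freshwater fraction. Salt balance per unit volume:
f×0.3 + (1−f)×27.2 = 17.2
f = (27.2 − 17.2) / (27.2 − 0.3) = 10/26.9 = 0.3717

37.2%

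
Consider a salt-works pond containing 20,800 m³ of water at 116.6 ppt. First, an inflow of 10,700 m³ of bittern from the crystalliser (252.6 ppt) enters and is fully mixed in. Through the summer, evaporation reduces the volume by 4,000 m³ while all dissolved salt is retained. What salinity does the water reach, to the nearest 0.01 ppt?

186.48 ppt

After mixing: salt = 20,800×116.6 + 10,700×252.6 = 5,128,100; volume = 31,500 m³
After evaporation: salt unchanged = 5,128,100; volume = 31,500 − 4,000 = 27,500 m³
S = 5,128,100 / 27,500 = 186.4764 ppt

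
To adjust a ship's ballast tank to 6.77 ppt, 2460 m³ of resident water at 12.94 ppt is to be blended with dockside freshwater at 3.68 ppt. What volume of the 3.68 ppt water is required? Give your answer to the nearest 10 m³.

Salt balance: 2,460×12.94 + V×3.68 = (2,460+V)×6.77
31,832.4 + 3.68V = 16,654.2 + 6.77V
15,178.2 = 3.09V
V = 4,912.04 m³

4910 m³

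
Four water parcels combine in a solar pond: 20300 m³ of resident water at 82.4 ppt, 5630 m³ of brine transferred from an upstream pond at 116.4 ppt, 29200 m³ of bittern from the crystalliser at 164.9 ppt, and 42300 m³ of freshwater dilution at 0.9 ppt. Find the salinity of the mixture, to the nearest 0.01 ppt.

73.71 ppt

Conserving salt mass:
salt = 20,300×82.4 + 5,630×116.4 + 29,200×164.9 + 42,300×0.9 = 1,672,720 + 655,332 + 4,815,080 + 38,070 = 7,181,202
volume = 20,300 + 5,630 + 29,200 + 42,300 = 97,430 m³
S = 7,181,202 / 97,430 = 73.7063 ppt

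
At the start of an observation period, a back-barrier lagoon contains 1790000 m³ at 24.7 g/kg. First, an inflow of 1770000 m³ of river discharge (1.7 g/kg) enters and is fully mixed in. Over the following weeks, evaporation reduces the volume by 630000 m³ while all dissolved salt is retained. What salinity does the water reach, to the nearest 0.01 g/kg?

After mixing: salt = 1,790,000×24.7 + 1,770,000×1.7 = 47,222,000; volume = 3,560,000 m³
After evaporation: salt unchanged = 47,222,000; volume = 3,560,000 − 630,000 = 2,930,000 m³
S = 47,222,000 / 2,930,000 = 16.1167 g/kg

16.12 g/kg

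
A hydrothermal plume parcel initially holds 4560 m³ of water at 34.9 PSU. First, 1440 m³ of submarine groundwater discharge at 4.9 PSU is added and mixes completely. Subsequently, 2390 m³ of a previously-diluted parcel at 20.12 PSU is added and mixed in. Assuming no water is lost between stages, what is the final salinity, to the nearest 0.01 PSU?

25.54 PSU

Mass of salt is conserved:
Initial salt = 4,560×34.9 = 159,144
After stage 1: salt = 159,144 + 1,440×4.9 = 166,200; volume = 6,000 m³; S = 27.7 PSU
After stage 2: salt = 166,200 + 2,390×20.12 = 214,286.8; volume = 8,390 m³
S = 214,286.8 / 8,390 = 25.5407 PSU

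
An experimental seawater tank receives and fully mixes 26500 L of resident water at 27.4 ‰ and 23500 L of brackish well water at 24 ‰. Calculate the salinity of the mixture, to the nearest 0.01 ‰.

25.80 ‰

Weighted by volume,
salt = 26,500×27.4 + 23,500×24 = 726,100 + 564,000 = 1,290,100
volume = 26,500 + 23,500 = 50,000 L
S = 1,290,100 / 50,000 = 25.802 ‰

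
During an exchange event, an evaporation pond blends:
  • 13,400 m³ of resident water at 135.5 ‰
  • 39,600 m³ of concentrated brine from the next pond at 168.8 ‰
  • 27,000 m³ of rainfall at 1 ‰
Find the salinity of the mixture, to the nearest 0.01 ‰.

Conserving salt mass:
salt = 13,400×135.5 + 39,600×168.8 + 27,000×1 = 1,815,700 + 6,684,480 + 27,000 = 8,527,180
volume = 13,400 + 39,600 + 27,000 = 80,000 m³
S = 8,527,180 / 80,000 = 106.5898 ‰

106.59 ‰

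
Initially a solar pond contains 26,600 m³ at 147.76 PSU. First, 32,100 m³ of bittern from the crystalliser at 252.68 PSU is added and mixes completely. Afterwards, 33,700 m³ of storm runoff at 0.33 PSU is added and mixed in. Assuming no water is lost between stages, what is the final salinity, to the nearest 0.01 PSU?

Mass of salt is conserved:
Initial salt = 26,600×147.76 = 3,930,416
After stage 1: salt = 3,930,416 + 32,100×252.68 = 12,041,444; volume = 58,700 m³; S = 205.135 PSU
After stage 2: salt = 12,041,444 + 33,700×0.33 = 12,052,565; volume = 92,400 m³
S = 12,052,565 / 92,400 = 130.439 PSU

130.44 PSU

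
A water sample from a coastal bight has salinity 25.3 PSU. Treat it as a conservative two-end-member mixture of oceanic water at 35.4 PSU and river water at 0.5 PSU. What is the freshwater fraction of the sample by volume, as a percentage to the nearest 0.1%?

Let f be the freshwater fraction. Salt balance per unit volume:
f×0.5 + (1−f)×35.4 = 25.3
f = (35.4 − 25.3) / (35.4 − 0.5) = 10.1/34.9 = 0.2894

28.9%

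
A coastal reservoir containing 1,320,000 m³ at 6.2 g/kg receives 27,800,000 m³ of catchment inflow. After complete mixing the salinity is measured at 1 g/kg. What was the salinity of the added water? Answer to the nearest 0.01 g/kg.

0.75 g/kg

Salt balance: 1,320,000×6.2 + 27,800,000×S = 29,120,000×1
8,184,000 + 27,800,000·S = 29,120,000
S = (29,120,000 − 8,184,000) / 27,800,000 = 0.7531 g/kg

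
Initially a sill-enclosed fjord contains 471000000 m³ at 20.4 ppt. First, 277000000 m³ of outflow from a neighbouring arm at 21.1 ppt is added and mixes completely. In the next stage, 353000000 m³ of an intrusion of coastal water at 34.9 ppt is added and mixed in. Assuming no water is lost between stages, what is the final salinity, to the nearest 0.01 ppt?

25.23 ppt

By conservation of dissolved salt,
Initial salt = 471,000,000×20.4 = 9,608,400,000
After stage 1: salt = 9,608,400,000 + 277,000,000×21.1 = 15,453,100,000; volume = 748,000,000 m³; S = 20.659 ppt
After stage 2: salt = 15,453,100,000 + 353,000,000×34.9 = 27,772,800,000; volume = 1,101,000,000 m³
S = 27,772,800,000 / 1,101,000,000 = 25.2251 ppt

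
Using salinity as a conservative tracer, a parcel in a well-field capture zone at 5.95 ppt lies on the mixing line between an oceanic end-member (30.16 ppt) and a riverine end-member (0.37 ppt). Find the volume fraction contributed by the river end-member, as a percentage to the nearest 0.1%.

81.3%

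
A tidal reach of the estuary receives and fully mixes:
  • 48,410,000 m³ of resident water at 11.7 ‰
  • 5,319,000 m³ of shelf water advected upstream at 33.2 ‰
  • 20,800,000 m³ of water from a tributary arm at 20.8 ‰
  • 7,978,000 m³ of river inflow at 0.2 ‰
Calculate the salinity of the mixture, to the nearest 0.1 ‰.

14.3 ‰

Salt balance:
salt = 48,410,000×11.7 + 5,319,000×33.2 + 20,800,000×20.8 + 7,978,000×0.2 = 566,397,000 + 176,590,800 + 432,640,000 + 1,595,600 = 1,177,223,400
volume = 48,410,000 + 5,319,000 + 20,800,000 + 7,978,000 = 82,507,000 m³
S = 1,177,223,400 / 82,507,000 = 14.268 ‰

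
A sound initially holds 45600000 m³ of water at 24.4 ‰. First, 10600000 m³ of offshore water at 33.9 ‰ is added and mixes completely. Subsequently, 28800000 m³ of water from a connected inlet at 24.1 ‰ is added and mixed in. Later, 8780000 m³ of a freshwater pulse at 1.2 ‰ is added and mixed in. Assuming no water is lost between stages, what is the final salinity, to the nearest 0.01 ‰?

23.21 ‰

Weighted by volume,
Initial salt = 45,600,000×24.4 = 1,112,640,000
After stage 1: salt = 1,112,640,000 + 10,600,000×33.9 = 1,471,980,000; volume = 56,200,000 m³; S = 26.192 ‰
After stage 2: salt = 1,471,980,000 + 28,800,000×24.1 = 2,166,060,000; volume = 85,000,000 m³; S = 25.483 ‰
After stage 3: salt = 2,166,060,000 + 8,780,000×1.2 = 2,176,596,000; volume = 93,780,000 m³
S = 2,176,596,000 / 93,780,000 = 23.2096 ‰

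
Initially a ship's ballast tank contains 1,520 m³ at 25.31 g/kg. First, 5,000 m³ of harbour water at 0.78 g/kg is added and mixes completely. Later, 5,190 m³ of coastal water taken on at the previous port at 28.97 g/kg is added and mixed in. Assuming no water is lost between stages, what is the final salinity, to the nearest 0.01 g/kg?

16.46 g/kg

Salt balance:
Initial salt = 1,520×25.31 = 38,471.2
After stage 1: salt = 38,471.2 + 5,000×0.78 = 42,371.2; volume = 6,520 m³; S = 6.499 g/kg
After stage 2: salt = 42,371.2 + 5,190×28.97 = 192,725.5; volume = 11,710 m³
S = 192,725.5 / 11,710 = 16.4582 g/kg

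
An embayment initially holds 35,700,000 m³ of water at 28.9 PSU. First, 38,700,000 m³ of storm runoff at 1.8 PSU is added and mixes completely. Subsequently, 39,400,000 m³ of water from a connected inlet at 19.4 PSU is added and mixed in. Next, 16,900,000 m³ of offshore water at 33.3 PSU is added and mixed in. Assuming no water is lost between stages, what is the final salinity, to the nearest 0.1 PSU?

Mass of salt is conserved:
Initial salt = 35,700,000×28.9 = 1,031,730,000
After stage 1: salt = 1,031,730,000 + 38,700,000×1.8 = 1,101,390,000; volume = 74,400,000 m³; S = 14.804 PSU
After stage 2: salt = 1,101,390,000 + 39,400,000×19.4 = 1,865,750,000; volume = 113,800,000 m³; S = 16.395 PSU
After stage 3: salt = 1,865,750,000 + 16,900,000×33.3 = 2,428,520,000; volume = 130,700,000 m³
S = 2,428,520,000 / 130,700,000 = 18.5809 PSU

18.6 PSU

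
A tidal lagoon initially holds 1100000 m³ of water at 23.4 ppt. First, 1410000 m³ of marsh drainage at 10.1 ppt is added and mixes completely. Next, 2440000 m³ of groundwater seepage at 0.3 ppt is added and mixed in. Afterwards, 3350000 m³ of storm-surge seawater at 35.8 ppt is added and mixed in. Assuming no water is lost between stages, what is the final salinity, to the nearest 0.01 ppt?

Conserving salt mass:
Initial salt = 1,100,000×23.4 = 25,740,000
After stage 1: salt = 25,740,000 + 1,410,000×10.1 = 39,981,000; volume = 2,510,000 m³; S = 15.929 ppt
After stage 2: salt = 39,981,000 + 2,440,000×0.3 = 40,713,000; volume = 4,950,000 m³; S = 8.225 ppt
After stage 3: salt = 40,713,000 + 3,350,000×35.8 = 160,643,000; volume = 8,300,000 m³
S = 160,643,000 / 8,300,000 = 19.3546 ppt

19.35 ppt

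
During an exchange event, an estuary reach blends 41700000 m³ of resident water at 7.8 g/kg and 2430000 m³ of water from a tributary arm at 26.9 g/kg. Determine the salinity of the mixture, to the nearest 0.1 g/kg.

8.9 g/kg

By conservation of dissolved salt,
salt = 41,700,000×7.8 + 2,430,000×26.9 = 325,260,000 + 65,367,000 = 390,627,000
volume = 41,700,000 + 2,430,000 = 44,130,000 m³
S = 390,627,000 / 44,130,000 = 8.852 g/kg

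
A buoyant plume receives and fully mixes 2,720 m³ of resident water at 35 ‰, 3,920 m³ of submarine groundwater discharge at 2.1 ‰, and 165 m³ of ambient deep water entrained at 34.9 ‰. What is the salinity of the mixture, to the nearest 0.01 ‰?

16.05 ‰

Conserving salt mass:
salt = 2,720×35 + 3,920×2.1 + 165×34.9 = 95,200 + 8,232 + 5,758.5 = 109,190.5
volume = 2,720 + 3,920 + 165 = 6,805 m³
S = 109,190.5 / 6,805 = 16.0456 ‰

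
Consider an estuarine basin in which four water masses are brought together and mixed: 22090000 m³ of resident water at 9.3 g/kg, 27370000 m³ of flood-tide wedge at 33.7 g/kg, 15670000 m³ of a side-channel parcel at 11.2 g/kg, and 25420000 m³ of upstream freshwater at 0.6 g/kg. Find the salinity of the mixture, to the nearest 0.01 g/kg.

14.56 g/kg

Mass of salt is conserved:
salt = 22,090,000×9.3 + 27,370,000×33.7 + 15,670,000×11.2 + 25,420,000×0.6 = 205,437,000 + 922,369,000 + 175,504,000 + 15,252,000 = 1,318,562,000
volume = 22,090,000 + 27,370,000 + 15,670,000 + 25,420,000 = 90,550,000 m³
S = 1,318,562,000 / 90,550,000 = 14.5617 g/kg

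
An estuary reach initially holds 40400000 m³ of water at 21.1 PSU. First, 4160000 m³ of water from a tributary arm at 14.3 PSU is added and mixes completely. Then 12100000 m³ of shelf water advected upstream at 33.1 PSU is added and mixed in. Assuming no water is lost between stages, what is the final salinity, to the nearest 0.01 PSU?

Total salt / total volume:
Initial salt = 40,400,000×21.1 = 852,440,000
After stage 1: salt = 852,440,000 + 4,160,000×14.3 = 911,928,000; volume = 44,560,000 m³; S = 20.465 PSU
After stage 2: salt = 911,928,000 + 12,100,000×33.1 = 1,312,438,000; volume = 56,660,000 m³
S = 1,312,438,000 / 56,660,000 = 23.1634 PSU

23.16 PSU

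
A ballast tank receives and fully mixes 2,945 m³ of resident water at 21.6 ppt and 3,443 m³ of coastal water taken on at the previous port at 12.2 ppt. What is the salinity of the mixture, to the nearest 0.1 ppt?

Salt balance:
salt = 2,945×21.6 + 3,443×12.2 = 63,612 + 42,004.6 = 105,616.6
volume = 2,945 + 3,443 = 6,388 m³
S = 105,616.6 / 6,388 = 16.534 ppt

16.5 ppt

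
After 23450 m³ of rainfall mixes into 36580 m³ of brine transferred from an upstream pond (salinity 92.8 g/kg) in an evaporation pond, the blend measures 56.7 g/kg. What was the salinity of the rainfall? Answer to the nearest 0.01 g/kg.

Salt balance: 36,580×92.8 + 23,450×S = 60,030×56.7
3,394,624 + 23,450·S = 3,403,701
S = (3,403,701 − 3,394,624) / 23,450 = 0.3871 g/kg

0.39 g/kg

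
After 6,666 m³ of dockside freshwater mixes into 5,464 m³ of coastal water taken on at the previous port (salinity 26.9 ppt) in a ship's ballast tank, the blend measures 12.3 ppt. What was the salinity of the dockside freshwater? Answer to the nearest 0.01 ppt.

0.33 ppt

Salt balance: 5,464×26.9 + 6,666×S = 12,130×12.3
146,981.6 + 6,666·S = 149,199
S = (149,199 − 146,981.6) / 6,666 = 0.3326 ppt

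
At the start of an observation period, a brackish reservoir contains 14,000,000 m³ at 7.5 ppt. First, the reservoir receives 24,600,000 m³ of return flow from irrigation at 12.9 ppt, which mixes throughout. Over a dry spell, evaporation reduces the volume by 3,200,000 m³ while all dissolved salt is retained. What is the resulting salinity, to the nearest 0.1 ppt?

11.9 ppt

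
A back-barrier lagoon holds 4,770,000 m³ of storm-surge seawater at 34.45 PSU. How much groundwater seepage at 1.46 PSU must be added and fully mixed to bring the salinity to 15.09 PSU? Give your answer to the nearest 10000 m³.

6780000 m³

Salt balance: 4,770,000×34.45 + V×1.46 = (4,770,000+V)×15.09
164,326,500 + 1.46V = 71,979,300 + 15.09V
92,347,200 = 13.63V
V = 6,775,289.8 m³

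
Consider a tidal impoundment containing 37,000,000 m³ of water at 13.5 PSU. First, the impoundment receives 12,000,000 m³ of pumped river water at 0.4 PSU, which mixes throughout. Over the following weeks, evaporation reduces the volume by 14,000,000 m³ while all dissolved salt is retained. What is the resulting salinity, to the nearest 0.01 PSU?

14.41 PSU

After mixing: salt = 37,000,000×13.5 + 12,000,000×0.4 = 504,300,000; volume = 49,000,000 m³
After evaporation: salt unchanged = 504,300,000; volume = 49,000,000 − 14,000,000 = 35,000,000 m³
S = 504,300,000 / 35,000,000 = 14.4086 PSU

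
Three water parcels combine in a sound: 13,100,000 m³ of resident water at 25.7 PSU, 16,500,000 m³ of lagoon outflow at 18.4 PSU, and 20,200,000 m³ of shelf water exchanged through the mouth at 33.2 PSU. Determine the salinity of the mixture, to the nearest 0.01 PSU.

26.32 PSU

Salt balance:
salt = 13,100,000×25.7 + 16,500,000×18.4 + 20,200,000×33.2 = 336,670,000 + 303,600,000 + 670,640,000 = 1,310,910,000
volume = 13,100,000 + 16,500,000 + 20,200,000 = 49,800,000 m³
S = 1,310,910,000 / 49,800,000 = 26.3235 PSU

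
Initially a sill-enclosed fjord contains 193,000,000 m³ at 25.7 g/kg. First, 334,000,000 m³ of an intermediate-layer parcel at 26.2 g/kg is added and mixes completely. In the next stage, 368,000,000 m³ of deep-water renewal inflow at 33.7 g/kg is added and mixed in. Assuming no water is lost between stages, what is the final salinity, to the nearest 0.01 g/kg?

29.18 g/kg

By conservation of dissolved salt,
Initial salt = 193,000,000×25.7 = 4,960,100,000
After stage 1: salt = 4,960,100,000 + 334,000,000×26.2 = 13,710,900,000; volume = 527,000,000 m³; S = 26.017 g/kg
After stage 2: salt = 13,710,900,000 + 368,000,000×33.7 = 26,112,500,000; volume = 895,000,000 m³
S = 26,112,500,000 / 895,000,000 = 29.176 g/kg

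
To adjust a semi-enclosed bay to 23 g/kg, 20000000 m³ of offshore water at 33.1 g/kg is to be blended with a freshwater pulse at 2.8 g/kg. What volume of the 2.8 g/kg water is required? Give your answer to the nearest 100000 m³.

Salt balance: 20,000,000×33.1 + V×2.8 = (20,000,000+V)×23
662,000,000 + 2.8V = 460,000,000 + 23V
202,000,000 = 20.2V
V = 10,000,000 m³

10000000 m³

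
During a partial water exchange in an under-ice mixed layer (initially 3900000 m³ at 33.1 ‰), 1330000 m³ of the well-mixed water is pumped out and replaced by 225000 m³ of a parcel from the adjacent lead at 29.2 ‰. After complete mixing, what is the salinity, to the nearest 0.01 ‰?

32.79 ‰

Remaining after removal: 2,570,000 m³ at 33.1 ‰ (salt = 85,067,000)
After addition: salt = 85,067,000 + 225,000×29.2 = 91,637,000; volume = 2,795,000 m³
S = 91,637,000 / 2,795,000 = 32.786 ‰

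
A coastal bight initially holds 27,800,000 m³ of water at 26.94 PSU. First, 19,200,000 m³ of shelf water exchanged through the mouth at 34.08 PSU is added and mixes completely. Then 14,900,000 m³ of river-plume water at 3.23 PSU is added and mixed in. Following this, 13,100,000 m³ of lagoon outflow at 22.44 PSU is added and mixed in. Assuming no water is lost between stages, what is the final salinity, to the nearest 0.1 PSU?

23.3 PSU

Total salt / total volume:
Initial salt = 27,800,000×26.94 = 748,932,000
After stage 1: salt = 748,932,000 + 19,200,000×34.08 = 1,403,268,000; volume = 47,000,000 m³; S = 29.857 PSU
After stage 2: salt = 1,403,268,000 + 14,900,000×3.23 = 1,451,395,000; volume = 61,900,000 m³; S = 23.447 PSU
After stage 3: salt = 1,451,395,000 + 13,100,000×22.44 = 1,745,359,000; volume = 75,000,000 m³
S = 1,745,359,000 / 75,000,000 = 23.2715 PSU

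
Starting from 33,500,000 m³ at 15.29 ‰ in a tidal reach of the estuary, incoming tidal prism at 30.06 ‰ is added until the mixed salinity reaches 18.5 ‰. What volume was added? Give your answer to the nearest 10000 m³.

9300000 m³

Salt balance: 33,500,000×15.29 + V×30.06 = (33,500,000+V)×18.5
512,215,000 + 30.06V = 619,750,000 + 18.5V
107,535,000 = 11.56V
V = 9,302,335.64 m³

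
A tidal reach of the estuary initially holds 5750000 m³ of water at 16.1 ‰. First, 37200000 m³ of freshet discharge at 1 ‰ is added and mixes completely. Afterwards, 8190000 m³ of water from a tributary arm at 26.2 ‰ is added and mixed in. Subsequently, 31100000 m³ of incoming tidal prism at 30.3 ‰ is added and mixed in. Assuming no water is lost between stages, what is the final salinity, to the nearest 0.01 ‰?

15.65 ‰

Mass of salt is conserved:
Initial salt = 5,750,000×16.1 = 92,575,000
After stage 1: salt = 92,575,000 + 37,200,000×1 = 129,775,000; volume = 42,950,000 m³; S = 3.022 ‰
After stage 2: salt = 129,775,000 + 8,190,000×26.2 = 344,353,000; volume = 51,140,000 m³; S = 6.734 ‰
After stage 3: salt = 344,353,000 + 31,100,000×30.3 = 1,286,683,000; volume = 82,240,000 m³
S = 1,286,683,000 / 82,240,000 = 15.6455 ‰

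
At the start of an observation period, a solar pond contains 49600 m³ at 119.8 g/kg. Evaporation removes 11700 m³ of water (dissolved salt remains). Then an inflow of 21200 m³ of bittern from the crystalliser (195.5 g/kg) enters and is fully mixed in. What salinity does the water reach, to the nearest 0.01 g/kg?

170.67 g/kg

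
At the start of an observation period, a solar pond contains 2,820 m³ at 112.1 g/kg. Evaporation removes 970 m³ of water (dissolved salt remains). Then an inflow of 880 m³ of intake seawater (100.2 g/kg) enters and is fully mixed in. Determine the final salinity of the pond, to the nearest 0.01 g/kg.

148.09 g/kg

After evaporation: salt = 2,820×112.1 = 316,122; volume = 2,820 − 970 = 1,850 m³
After mixing: salt = 316,122 + 880×100.2 = 404,298; volume = 1,850 + 880 = 2,730 m³
S = 404,298 / 2,730 = 148.0945 g/kg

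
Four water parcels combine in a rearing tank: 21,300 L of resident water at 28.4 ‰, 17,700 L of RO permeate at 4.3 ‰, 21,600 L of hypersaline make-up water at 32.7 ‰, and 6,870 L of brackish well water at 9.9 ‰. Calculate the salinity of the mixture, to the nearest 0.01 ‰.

21.57 ‰

Weighted by volume,
salt = 21,300×28.4 + 17,700×4.3 + 21,600×32.7 + 6,870×9.9 = 604,920 + 76,110 + 706,320 + 68,013 = 1,455,363
volume = 21,300 + 17,700 + 21,600 + 6,870 = 67,470 L
S = 1,455,363 / 67,470 = 21.5705 ‰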